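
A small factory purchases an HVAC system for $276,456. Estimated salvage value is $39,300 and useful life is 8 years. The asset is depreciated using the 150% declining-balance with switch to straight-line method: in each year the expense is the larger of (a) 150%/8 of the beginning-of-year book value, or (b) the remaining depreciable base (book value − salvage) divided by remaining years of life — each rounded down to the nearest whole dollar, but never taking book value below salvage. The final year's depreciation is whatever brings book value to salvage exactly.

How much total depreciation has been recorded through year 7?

$217,625

Depreciable base = $276,456 − $39,300 = $237,156.
Year 1: DB = ⌊$276,456 × 150%/8⌋ = $51,835; SL = ⌊$237,156/8⌋ = $29,644 → take DB $51,835. Book value $224,621.
Year 2: DB = ⌊$224,621 × 150%/8⌋ = $42,116; SL = ⌊$185,321/7⌋ = $26,474 → take DB $42,116. Book value $182,505.
Year 3: DB = ⌊$182,505 × 150%/8⌋ = $34,219; SL = ⌊$143,205/6⌋ = $23,867 → take DB $34,219. Book value $148,286.
Year 4: DB = ⌊$148,286 × 150%/8⌋ = $27,803; SL = ⌊$108,986/5⌋ = $21,797 → take DB $27,803. Book value $120,483.
Year 5: DB = ⌊$120,483 × 150%/8⌋ = $22,590; SL = ⌊$81,183/4⌋ = $20,295 → take DB $22,590. Book value $97,893.
Year 6: DB = ⌊$97,893 × 150%/8⌋ = $18,354; SL = ⌊$58,593/3⌋ = $19,531 → take SL $19,531. Book value $78,362.
Year 7: DB = ⌊$78,362 × 150%/8⌋ = $14,692; SL = ⌊$39,062/2⌋ = $19,531 → take SL $19,531. Book value $58,831.
Accumulated through year 7 = $276,456 − $58,831 = $217,625.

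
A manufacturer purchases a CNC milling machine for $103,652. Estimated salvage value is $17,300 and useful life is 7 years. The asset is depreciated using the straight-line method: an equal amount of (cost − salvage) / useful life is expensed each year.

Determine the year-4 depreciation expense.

Depreciable base = $103,652 − $17,300 = $86,352.
Annual expense = $86,352 / 7 = $12,336.

$12,336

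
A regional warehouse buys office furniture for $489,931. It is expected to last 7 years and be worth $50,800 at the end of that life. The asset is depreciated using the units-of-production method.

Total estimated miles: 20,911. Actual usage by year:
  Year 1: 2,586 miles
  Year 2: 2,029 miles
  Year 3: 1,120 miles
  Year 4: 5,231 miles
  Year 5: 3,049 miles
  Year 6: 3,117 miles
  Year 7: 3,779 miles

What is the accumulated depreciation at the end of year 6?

Depreciable base = $489,931 − $50,800 = $439,131.
Rate = $439,131 / 20,911 miles = $21 per mile.
Year 1: 2,586 × $21 = $54,306. Book value $435,625.
Year 2: 2,029 × $21 = $42,609. Book value $393,016.
Year 3: 1,120 × $21 = $23,520. Book value $369,496.
Year 4: 5,231 × $21 = $109,851. Book value $259,645.
Year 5: 3,049 × $21 = $64,029. Book value $195,616.
Year 6: 3,117 × $21 = $65,457. Book value $130,159.
Accumulated through year 6 = $489,931 − $130,159 = $359,772.

$359,772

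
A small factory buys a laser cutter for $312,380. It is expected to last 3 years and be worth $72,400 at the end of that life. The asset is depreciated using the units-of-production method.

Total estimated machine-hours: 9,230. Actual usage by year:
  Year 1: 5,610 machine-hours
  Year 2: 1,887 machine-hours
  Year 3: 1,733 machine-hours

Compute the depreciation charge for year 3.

Depreciable base = $312,380 − $72,400 = $239,980.
Rate = $239,980 / 9,230 machine-hours = $26 per machine-hour.
Year 1: 5,610 × $26 = $145,860. Book value $166,520.
Year 2: 1,887 × $26 = $49,062. Book value $117,458.
Year 3: 1,733 × $26 = $45,058. Book value $72,400.

$45,058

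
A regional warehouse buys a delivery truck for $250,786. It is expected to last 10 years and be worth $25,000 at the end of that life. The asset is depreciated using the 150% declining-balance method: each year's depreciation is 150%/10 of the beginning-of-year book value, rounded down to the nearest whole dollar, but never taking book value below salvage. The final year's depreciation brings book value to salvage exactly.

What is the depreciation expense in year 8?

Depreciable base = $250,786 − $25,000 = $225,786.
Year 1: ⌊$250,786 × 150%/10⌋ = $37,617. Book value $213,169.
Year 2: ⌊$213,169 × 150%/10⌋ = $31,975. Book value $181,194.
Year 3: ⌊$181,194 × 150%/10⌋ = $27,179. Book value $154,015.
Year 4: ⌊$154,015 × 150%/10⌋ = $23,102. Book value $130,913.
Year 5: ⌊$130,913 × 150%/10⌋ = $19,636. Book value $111,277.
Year 6: ⌊$111,277 × 150%/10⌋ = $16,691. Book value $94,586.
Year 7: ⌊$94,586 × 150%/10⌋ = $14,187. Book value $80,399.
Year 8: ⌊$80,399 × 150%/10⌋ = $12,059. Book value $68,340.

$12,059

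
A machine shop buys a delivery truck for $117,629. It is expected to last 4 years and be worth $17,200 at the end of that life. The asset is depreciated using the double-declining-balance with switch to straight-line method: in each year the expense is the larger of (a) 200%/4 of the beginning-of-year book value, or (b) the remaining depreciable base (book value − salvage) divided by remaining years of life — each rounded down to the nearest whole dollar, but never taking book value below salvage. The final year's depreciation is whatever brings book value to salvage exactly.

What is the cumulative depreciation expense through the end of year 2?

Depreciable base = $117,629 − $17,200 = $100,429.
Year 1: DB = ⌊$117,629 × 200%/4⌋ = $58,814; SL = ⌊$100,429/4⌋ = $25,107 → take DB $58,814. Book value $58,815.
Year 2: DB = ⌊$58,815 × 200%/4⌋ = $29,407; SL = ⌊$41,615/3⌋ = $13,871 → take DB $29,407. Book value $29,408.
Accumulated through year 2 = $117,629 − $29,408 = $88,221.

$88,221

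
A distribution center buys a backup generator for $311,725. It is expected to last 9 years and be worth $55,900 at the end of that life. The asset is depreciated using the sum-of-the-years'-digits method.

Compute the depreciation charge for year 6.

Depreciable base = $311,725 − $55,900 = $255,825.
Sum of the years' digits = 9+8+7+6+5+4+3+2+1 = 45.
Year 1: $255,825 × 9/45 = $51,165. Book value $260,560.
Year 2: $255,825 × 8/45 = $45,480. Book value $215,080.
Year 3: $255,825 × 7/45 = $39,795. Book value $175,285.
Year 4: $255,825 × 6/45 = $34,110. Book value $141,175.
Year 5: $255,825 × 5/45 = $28,425. Book value $112,750.
Year 6: $255,825 × 4/45 = $22,740. Book value $90,010.

$22,740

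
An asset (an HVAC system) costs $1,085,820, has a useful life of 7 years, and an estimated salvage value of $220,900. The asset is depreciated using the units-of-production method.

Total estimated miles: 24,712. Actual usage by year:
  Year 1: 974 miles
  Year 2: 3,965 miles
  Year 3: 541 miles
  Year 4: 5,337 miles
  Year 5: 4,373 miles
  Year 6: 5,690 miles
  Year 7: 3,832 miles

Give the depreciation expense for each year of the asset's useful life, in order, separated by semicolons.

Depreciable base = $1,085,820 − $220,900 = $864,920.
Rate = $864,920 / 24,712 miles = $35 per mile.
Year 1: 974 × $35 = $34,090. Book value $1,051,730.
Year 2: 3,965 × $35 = $138,775. Book value $912,955.
Year 3: 541 × $35 = $18,935. Book value $894,020.
Year 4: 5,337 × $35 = $186,795. Book value $707,225.
Year 5: 4,373 × $35 = $153,055. Book value $554,170.
Year 6: 5,690 × $35 = $199,150. Book value $355,020.
Year 7: 3,832 × $35 = $134,120. Book value $220,900.

$34,090; $138,775; $18,935; $186,795; $153,055; $199,150; $134,120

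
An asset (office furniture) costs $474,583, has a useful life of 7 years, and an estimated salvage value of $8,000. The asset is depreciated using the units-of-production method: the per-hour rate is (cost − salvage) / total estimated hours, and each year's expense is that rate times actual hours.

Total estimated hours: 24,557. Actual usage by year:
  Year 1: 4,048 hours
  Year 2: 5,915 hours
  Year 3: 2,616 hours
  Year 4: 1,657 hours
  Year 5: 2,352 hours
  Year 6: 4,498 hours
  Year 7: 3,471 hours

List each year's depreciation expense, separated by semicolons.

$76,912; $112,385; $49,704; $31,483; $44,688; $85,462; $65,949

Depreciable base = $474,583 − $8,000 = $466,583.
Rate = $466,583 / 24,557 hours = $19 per hour.
Year 1: 4,048 × $19 = $76,912. Book value $397,671.
Year 2: 5,915 × $19 = $112,385. Book value $285,286.
Year 3: 2,616 × $19 = $49,704. Book value $235,582.
Year 4: 1,657 × $19 = $31,483. Book value $204,099.
Year 5: 2,352 × $19 = $44,688. Book value $159,411.
Year 6: 4,498 × $19 = $85,462. Book value $73,949.
Year 7: 3,471 × $19 = $65,949. Book value $8,000.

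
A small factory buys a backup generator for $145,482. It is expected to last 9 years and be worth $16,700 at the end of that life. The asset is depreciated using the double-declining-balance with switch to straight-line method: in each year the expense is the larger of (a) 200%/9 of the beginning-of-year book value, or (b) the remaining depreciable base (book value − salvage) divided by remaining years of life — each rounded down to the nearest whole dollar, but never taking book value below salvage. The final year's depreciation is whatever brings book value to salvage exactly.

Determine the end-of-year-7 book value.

Depreciable base = $145,482 − $16,700 = $128,782.
Year 1: DB = ⌊$145,482 × 200%/9⌋ = $32,329; SL = ⌊$128,782/9⌋ = $14,309 → take DB $32,329. Book value $113,153.
Year 2: DB = ⌊$113,153 × 200%/9⌋ = $25,145; SL = ⌊$96,453/8⌋ = $12,056 → take DB $25,145. Book value $88,008.
Year 3: DB = ⌊$88,008 × 200%/9⌋ = $19,557; SL = ⌊$71,308/7⌋ = $10,186 → take DB $19,557. Book value $68,451.
Year 4: DB = ⌊$68,451 × 200%/9⌋ = $15,211; SL = ⌊$51,751/6⌋ = $8,625 → take DB $15,211. Book value $53,240.
Year 5: DB = ⌊$53,240 × 200%/9⌋ = $11,831; SL = ⌊$36,540/5⌋ = $7,308 → take DB $11,831. Book value $41,409.
Year 6: DB = ⌊$41,409 × 200%/9⌋ = $9,202; SL = ⌊$24,709/4⌋ = $6,177 → take DB $9,202. Book value $32,207.
Year 7: DB = ⌊$32,207 × 200%/9⌋ = $7,157; SL = ⌊$15,507/3⌋ = $5,169 → take DB $7,157. Book value $25,050.

$25,050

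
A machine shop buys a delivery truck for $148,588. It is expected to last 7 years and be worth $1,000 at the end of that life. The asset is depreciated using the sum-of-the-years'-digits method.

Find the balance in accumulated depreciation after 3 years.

Depreciable base = $148,588 − $1,000 = $147,588.
Sum of the years' digits = 7+6+5+4+3+2+1 = 28.
Year 1: $147,588 × 7/28 = $36,897. Book value $111,691.
Year 2: $147,588 × 6/28 = $31,626. Book value $80,065.
Year 3: $147,588 × 5/28 = $26,355. Book value $53,710.
Accumulated through year 3 = $148,588 − $53,710 = $94,878.

$94,878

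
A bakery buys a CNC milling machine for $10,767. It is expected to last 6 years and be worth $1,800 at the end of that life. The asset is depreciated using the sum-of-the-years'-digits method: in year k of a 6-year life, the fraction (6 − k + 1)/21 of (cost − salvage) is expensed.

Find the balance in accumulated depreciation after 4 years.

$7,686

Depreciable base = $10,767 − $1,800 = $8,967.
Sum of the years' digits = 6+5+4+3+2+1 = 21.
Year 1: $8,967 × 6/21 = $2,562. Book value $8,205.
Year 2: $8,967 × 5/21 = $2,135. Book value $6,070.
Year 3: $8,967 × 4/21 = $1,708. Book value $4,362.
Year 4: $8,967 × 3/21 = $1,281. Book value $3,081.
Accumulated through year 4 = $10,767 − $3,081 = $7,686.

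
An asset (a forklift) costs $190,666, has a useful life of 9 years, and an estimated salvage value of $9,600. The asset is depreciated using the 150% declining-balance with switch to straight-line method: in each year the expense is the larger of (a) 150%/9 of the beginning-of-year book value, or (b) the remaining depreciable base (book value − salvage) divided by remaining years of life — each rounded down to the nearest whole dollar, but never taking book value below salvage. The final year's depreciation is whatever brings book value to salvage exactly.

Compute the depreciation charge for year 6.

$16,470

Depreciable base = $190,666 − $9,600 = $181,066.
Year 1: DB = ⌊$190,666 × 150%/9⌋ = $31,777; SL = ⌊$181,066/9⌋ = $20,118 → take DB $31,777. Book value $158,889.
Year 2: DB = ⌊$158,889 × 150%/9⌋ = $26,481; SL = ⌊$149,289/8⌋ = $18,661 → take DB $26,481. Book value $132,408.
Year 3: DB = ⌊$132,408 × 150%/9⌋ = $22,068; SL = ⌊$122,808/7⌋ = $17,544 → take DB $22,068. Book value $110,340.
Year 4: DB = ⌊$110,340 × 150%/9⌋ = $18,390; SL = ⌊$100,740/6⌋ = $16,790 → take DB $18,390. Book value $91,950.
Year 5: DB = ⌊$91,950 × 150%/9⌋ = $15,325; SL = ⌊$82,350/5⌋ = $16,470 → take SL $16,470. Book value $75,480.
Year 6: DB = ⌊$75,480 × 150%/9⌋ = $12,580; SL = ⌊$65,880/4⌋ = $16,470 → take SL $16,470. Book value $59,010.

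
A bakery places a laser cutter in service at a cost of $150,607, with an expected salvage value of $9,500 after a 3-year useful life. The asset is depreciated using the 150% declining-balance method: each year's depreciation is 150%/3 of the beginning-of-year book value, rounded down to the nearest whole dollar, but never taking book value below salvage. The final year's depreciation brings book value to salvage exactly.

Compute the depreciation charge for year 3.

Depreciable base = $150,607 − $9,500 = $141,107.
Year 1: ⌊$150,607 × 150%/3⌋ = $75,303. Book value $75,304.
Year 2: ⌊$75,304 × 150%/3⌋ = $37,652. Book value $37,652.
Year 3 (final): $37,652 − $9,500 = $28,152. Book value $9,500.

$28,152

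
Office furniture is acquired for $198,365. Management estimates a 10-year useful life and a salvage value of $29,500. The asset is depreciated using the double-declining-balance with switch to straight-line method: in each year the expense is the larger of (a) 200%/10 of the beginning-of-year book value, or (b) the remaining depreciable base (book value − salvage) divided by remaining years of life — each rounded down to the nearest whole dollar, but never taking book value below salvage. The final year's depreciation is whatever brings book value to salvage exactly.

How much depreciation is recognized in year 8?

$8,320

Depreciable base = $198,365 − $29,500 = $168,865.
Year 1: DB = ⌊$198,365 × 200%/10⌋ = $39,673; SL = ⌊$168,865/10⌋ = $16,886 → take DB $39,673. Book value $158,692.
Year 2: DB = ⌊$158,692 × 200%/10⌋ = $31,738; SL = ⌊$129,192/9⌋ = $14,354 → take DB $31,738. Book value $126,954.
Year 3: DB = ⌊$126,954 × 200%/10⌋ = $25,390; SL = ⌊$97,454/8⌋ = $12,181 → take DB $25,390. Book value $101,564.
Year 4: DB = ⌊$101,564 × 200%/10⌋ = $20,312; SL = ⌊$72,064/7⌋ = $10,294 → take DB $20,312. Book value $81,252.
Year 5: DB = ⌊$81,252 × 200%/10⌋ = $16,250; SL = ⌊$51,752/6⌋ = $8,625 → take DB $16,250. Book value $65,002.
Year 6: DB = ⌊$65,002 × 200%/10⌋ = $13,000; SL = ⌊$35,502/5⌋ = $7,100 → take DB $13,000. Book value $52,002.
Year 7: DB = ⌊$52,002 × 200%/10⌋ = $10,400; SL = ⌊$22,502/4⌋ = $5,625 → take DB $10,400. Book value $41,602.
Year 8: DB = ⌊$41,602 × 200%/10⌋ = $8,320; SL = ⌊$12,102/3⌋ = $4,034 → take DB $8,320. Book value $33,282.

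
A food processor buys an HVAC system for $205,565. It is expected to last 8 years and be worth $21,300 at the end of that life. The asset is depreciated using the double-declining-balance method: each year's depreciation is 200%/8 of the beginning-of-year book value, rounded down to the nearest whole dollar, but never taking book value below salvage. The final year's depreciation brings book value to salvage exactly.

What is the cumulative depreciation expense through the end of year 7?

Depreciable base = $205,565 − $21,300 = $184,265.
Year 1: ⌊$205,565 × 200%/8⌋ = $51,391. Book value $154,174.
Year 2: ⌊$154,174 × 200%/8⌋ = $38,543. Book value $115,631.
Year 3: ⌊$115,631 × 200%/8⌋ = $28,907. Book value $86,724.
Year 4: ⌊$86,724 × 200%/8⌋ = $21,681. Book value $65,043.
Year 5: ⌊$65,043 × 200%/8⌋ = $16,260. Book value $48,783.
Year 6: ⌊$48,783 × 200%/8⌋ = $12,195. Book value $36,588.
Year 7: ⌊$36,588 × 200%/8⌋ = $9,147. Book value $27,441.
Accumulated through year 7 = $205,565 − $27,441 = $178,124.

$178,124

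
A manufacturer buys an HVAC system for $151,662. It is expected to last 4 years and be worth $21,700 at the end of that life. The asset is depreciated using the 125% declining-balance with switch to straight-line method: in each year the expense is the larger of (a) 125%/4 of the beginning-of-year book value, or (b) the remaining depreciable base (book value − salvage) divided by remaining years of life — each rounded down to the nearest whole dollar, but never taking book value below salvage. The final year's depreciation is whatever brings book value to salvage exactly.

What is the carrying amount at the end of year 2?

Depreciable base = $151,662 − $21,700 = $129,962.
Year 1: DB = ⌊$151,662 × 125%/4⌋ = $47,394; SL = ⌊$129,962/4⌋ = $32,490 → take DB $47,394. Book value $104,268.
Year 2: DB = ⌊$104,268 × 125%/4⌋ = $32,583; SL = ⌊$82,568/3⌋ = $27,522 → take DB $32,583. Book value $71,685.

$71,685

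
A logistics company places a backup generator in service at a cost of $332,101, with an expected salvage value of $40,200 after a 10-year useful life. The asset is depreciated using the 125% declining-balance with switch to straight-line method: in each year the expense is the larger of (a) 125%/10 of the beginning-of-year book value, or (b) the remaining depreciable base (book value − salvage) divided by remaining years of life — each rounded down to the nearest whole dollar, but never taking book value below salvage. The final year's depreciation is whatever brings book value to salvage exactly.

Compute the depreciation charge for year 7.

$25,745

Depreciable base = $332,101 − $40,200 = $291,901.
Year 1: DB = ⌊$332,101 × 125%/10⌋ = $41,512; SL = ⌊$291,901/10⌋ = $29,190 → take DB $41,512. Book value $290,589.
Year 2: DB = ⌊$290,589 × 125%/10⌋ = $36,323; SL = ⌊$250,389/9⌋ = $27,821 → take DB $36,323. Book value $254,266.
Year 3: DB = ⌊$254,266 × 125%/10⌋ = $31,783; SL = ⌊$214,066/8⌋ = $26,758 → take DB $31,783. Book value $222,483.
Year 4: DB = ⌊$222,483 × 125%/10⌋ = $27,810; SL = ⌊$182,283/7⌋ = $26,040 → take DB $27,810. Book value $194,673.
Year 5: DB = ⌊$194,673 × 125%/10⌋ = $24,334; SL = ⌊$154,473/6⌋ = $25,745 → take SL $25,745. Book value $168,928.
Year 6: DB = ⌊$168,928 × 125%/10⌋ = $21,116; SL = ⌊$128,728/5⌋ = $25,745 → take SL $25,745. Book value $143,183.
Year 7: DB = ⌊$143,183 × 125%/10⌋ = $17,897; SL = ⌊$102,983/4⌋ = $25,745 → take SL $25,745. Book value $117,438.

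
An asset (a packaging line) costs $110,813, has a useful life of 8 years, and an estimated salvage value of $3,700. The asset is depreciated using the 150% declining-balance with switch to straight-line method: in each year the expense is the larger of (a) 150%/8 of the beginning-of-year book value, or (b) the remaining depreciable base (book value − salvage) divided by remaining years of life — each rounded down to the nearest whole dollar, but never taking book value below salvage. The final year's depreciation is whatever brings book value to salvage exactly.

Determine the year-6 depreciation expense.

Depreciable base = $110,813 − $3,700 = $107,113.
Year 1: DB = ⌊$110,813 × 150%/8⌋ = $20,777; SL = ⌊$107,113/8⌋ = $13,389 → take DB $20,777. Book value $90,036.
Year 2: DB = ⌊$90,036 × 150%/8⌋ = $16,881; SL = ⌊$86,336/7⌋ = $12,333 → take DB $16,881. Book value $73,155.
Year 3: DB = ⌊$73,155 × 150%/8⌋ = $13,716; SL = ⌊$69,455/6⌋ = $11,575 → take DB $13,716. Book value $59,439.
Year 4: DB = ⌊$59,439 × 150%/8⌋ = $11,144; SL = ⌊$55,739/5⌋ = $11,147 → take SL $11,147. Book value $48,292.
Year 5: DB = ⌊$48,292 × 150%/8⌋ = $9,054; SL = ⌊$44,592/4⌋ = $11,148 → take SL $11,148. Book value $37,144.
Year 6: DB = ⌊$37,144 × 150%/8⌋ = $6,964; SL = ⌊$33,444/3⌋ = $11,148 → take SL $11,148. Book value $25,996.

$11,148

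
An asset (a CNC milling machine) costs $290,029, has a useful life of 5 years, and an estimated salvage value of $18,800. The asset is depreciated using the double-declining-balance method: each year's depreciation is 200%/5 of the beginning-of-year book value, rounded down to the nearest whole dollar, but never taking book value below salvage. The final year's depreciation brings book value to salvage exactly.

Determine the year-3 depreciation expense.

Depreciable base = $290,029 − $18,800 = $271,229.
Year 1: ⌊$290,029 × 200%/5⌋ = $116,011. Book value $174,018.
Year 2: ⌊$174,018 × 200%/5⌋ = $69,607. Book value $104,411.
Year 3: ⌊$104,411 × 200%/5⌋ = $41,764. Book value $62,647.

$41,764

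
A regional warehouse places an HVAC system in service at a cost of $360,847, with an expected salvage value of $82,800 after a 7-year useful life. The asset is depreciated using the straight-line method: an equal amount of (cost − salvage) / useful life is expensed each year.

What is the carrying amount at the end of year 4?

Depreciable base = $360,847 − $82,800 = $278,047.
Annual expense = $278,047 / 7 = $39,721.
End of year 1: book value $321,126.
End of year 2: book value $281,405.
End of year 3: book value $241,684.
End of year 4: book value $201,963.

$201,963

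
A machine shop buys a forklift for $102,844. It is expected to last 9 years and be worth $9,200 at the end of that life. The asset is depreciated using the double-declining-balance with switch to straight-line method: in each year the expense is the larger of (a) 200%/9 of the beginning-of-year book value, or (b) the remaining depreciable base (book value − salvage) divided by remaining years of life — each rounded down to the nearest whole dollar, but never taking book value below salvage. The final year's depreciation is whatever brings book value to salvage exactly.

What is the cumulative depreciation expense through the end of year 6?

Depreciable base = $102,844 − $9,200 = $93,644.
Year 1: DB = ⌊$102,844 × 200%/9⌋ = $22,854; SL = ⌊$93,644/9⌋ = $10,404 → take DB $22,854. Book value $79,990.
Year 2: DB = ⌊$79,990 × 200%/9⌋ = $17,775; SL = ⌊$70,790/8⌋ = $8,848 → take DB $17,775. Book value $62,215.
Year 3: DB = ⌊$62,215 × 200%/9⌋ = $13,825; SL = ⌊$53,015/7⌋ = $7,573 → take DB $13,825. Book value $48,390.
Year 4: DB = ⌊$48,390 × 200%/9⌋ = $10,753; SL = ⌊$39,190/6⌋ = $6,531 → take DB $10,753. Book value $37,637.
Year 5: DB = ⌊$37,637 × 200%/9⌋ = $8,363; SL = ⌊$28,437/5⌋ = $5,687 → take DB $8,363. Book value $29,274.
Year 6: DB = ⌊$29,274 × 200%/9⌋ = $6,505; SL = ⌊$20,074/4⌋ = $5,018 → take DB $6,505. Book value $22,769.
Accumulated through year 6 = $102,844 − $22,769 = $80,075.

$80,075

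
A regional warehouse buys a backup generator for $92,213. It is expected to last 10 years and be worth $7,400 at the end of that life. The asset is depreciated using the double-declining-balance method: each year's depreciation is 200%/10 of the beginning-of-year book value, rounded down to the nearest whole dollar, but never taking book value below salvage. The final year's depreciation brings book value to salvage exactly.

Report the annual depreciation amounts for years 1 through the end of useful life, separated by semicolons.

$18,442; $14,754; $11,803; $9,442; $7,554; $6,043; $4,835; $3,868; $3,094; $4,978

Depreciable base = $92,213 − $7,400 = $84,813.
Year 1: ⌊$92,213 × 200%/10⌋ = $18,442. Book value $73,771.
Year 2: ⌊$73,771 × 200%/10⌋ = $14,754. Book value $59,017.
Year 3: ⌊$59,017 × 200%/10⌋ = $11,803. Book value $47,214.
Year 4: ⌊$47,214 × 200%/10⌋ = $9,442. Book value $37,772.
Year 5: ⌊$37,772 × 200%/10⌋ = $7,554. Book value $30,218.
Year 6: ⌊$30,218 × 200%/10⌋ = $6,043. Book value $24,175.
Year 7: ⌊$24,175 × 200%/10⌋ = $4,835. Book value $19,340.
Year 8: ⌊$19,340 × 200%/10⌋ = $3,868. Book value $15,472.
Year 9: ⌊$15,472 × 200%/10⌋ = $3,094. Book value $12,378.
Year 10 (final): $12,378 − $7,400 = $4,978. Book value $7,400.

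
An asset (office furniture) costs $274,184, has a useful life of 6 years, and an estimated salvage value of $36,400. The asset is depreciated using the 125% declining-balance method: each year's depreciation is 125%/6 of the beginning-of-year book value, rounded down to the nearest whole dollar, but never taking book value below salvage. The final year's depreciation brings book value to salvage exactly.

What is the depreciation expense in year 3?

$35,800

Depreciable base = $274,184 − $36,400 = $237,784.
Year 1: ⌊$274,184 × 125%/6⌋ = $57,121. Book value $217,063.
Year 2: ⌊$217,063 × 125%/6⌋ = $45,221. Book value $171,842.
Year 3: ⌊$171,842 × 125%/6⌋ = $35,800. Book value $136,042.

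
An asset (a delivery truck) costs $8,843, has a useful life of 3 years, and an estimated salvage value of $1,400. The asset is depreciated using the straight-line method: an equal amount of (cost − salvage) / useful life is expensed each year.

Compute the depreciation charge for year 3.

Depreciable base = $8,843 − $1,400 = $7,443.
Annual expense = $7,443 / 3 = $2,481.

$2,481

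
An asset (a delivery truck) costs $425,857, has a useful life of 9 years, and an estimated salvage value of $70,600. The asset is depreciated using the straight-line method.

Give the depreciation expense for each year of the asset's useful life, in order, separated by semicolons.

$39,473; $39,473; $39,473; $39,473; $39,473; $39,473; $39,473; $39,473; $39,473

Depreciable base = $425,857 − $70,600 = $355,257.
Annual expense = $355,257 / 9 = $39,473.
End of year 1: book value $386,384.
End of year 2: book value $346,911.
End of year 3: book value $307,438.
End of year 4: book value $267,965.
End of year 5: book value $228,492.
End of year 6: book value $189,019.
End of year 7: book value $149,546.
End of year 8: book value $110,073.
End of year 9: book value $70,600.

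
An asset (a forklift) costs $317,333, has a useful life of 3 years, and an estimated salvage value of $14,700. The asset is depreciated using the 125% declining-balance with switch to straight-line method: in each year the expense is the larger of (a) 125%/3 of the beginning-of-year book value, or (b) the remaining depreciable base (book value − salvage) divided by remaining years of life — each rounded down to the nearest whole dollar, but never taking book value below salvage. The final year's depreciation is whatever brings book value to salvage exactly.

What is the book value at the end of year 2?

$99,906

Depreciable base = $317,333 − $14,700 = $302,633.
Year 1: DB = ⌊$317,333 × 125%/3⌋ = $132,222; SL = ⌊$302,633/3⌋ = $100,877 → take DB $132,222. Book value $185,111.
Year 2: DB = ⌊$185,111 × 125%/3⌋ = $77,129; SL = ⌊$170,411/2⌋ = $85,205 → take SL $85,205. Book value $99,906.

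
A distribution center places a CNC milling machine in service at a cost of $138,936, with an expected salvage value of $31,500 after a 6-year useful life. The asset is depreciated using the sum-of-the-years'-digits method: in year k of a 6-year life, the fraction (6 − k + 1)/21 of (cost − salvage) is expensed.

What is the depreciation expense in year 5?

Depreciable base = $138,936 − $31,500 = $107,436.
Sum of the years' digits = 6+5+4+3+2+1 = 21.
Year 1: $107,436 × 6/21 = $30,696. Book value $108,240.
Year 2: $107,436 × 5/21 = $25,580. Book value $82,660.
Year 3: $107,436 × 4/21 = $20,464. Book value $62,196.
Year 4: $107,436 × 3/21 = $15,348. Book value $46,848.
Year 5: $107,436 × 2/21 = $10,232. Book value $36,616.

$10,232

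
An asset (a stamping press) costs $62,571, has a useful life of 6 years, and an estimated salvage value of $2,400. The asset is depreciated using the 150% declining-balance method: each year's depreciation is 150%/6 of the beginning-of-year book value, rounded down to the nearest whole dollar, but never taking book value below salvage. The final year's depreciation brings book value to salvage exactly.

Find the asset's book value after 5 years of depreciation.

$14,850

Depreciable base = $62,571 − $2,400 = $60,171.
Year 1: ⌊$62,571 × 150%/6⌋ = $15,642. Book value $46,929.
Year 2: ⌊$46,929 × 150%/6⌋ = $11,732. Book value $35,197.
Year 3: ⌊$35,197 × 150%/6⌋ = $8,799. Book value $26,398.
Year 4: ⌊$26,398 × 150%/6⌋ = $6,599. Book value $19,799.
Year 5: ⌊$19,799 × 150%/6⌋ = $4,949. Book value $14,850.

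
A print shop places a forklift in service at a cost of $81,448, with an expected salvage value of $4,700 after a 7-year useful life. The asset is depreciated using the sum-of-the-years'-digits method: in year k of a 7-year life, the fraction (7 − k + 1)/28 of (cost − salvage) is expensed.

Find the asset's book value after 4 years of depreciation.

$21,146

Depreciable base = $81,448 − $4,700 = $76,748.
Sum of the years' digits = 7+6+5+4+3+2+1 = 28.
Year 1: $76,748 × 7/28 = $19,187. Book value $62,261.
Year 2: $76,748 × 6/28 = $16,446. Book value $45,815.
Year 3: $76,748 × 5/28 = $13,705. Book value $32,110.
Year 4: $76,748 × 4/28 = $10,964. Book value $21,146.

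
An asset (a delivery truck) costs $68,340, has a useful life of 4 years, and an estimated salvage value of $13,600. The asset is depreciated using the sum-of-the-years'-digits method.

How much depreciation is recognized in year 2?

$16,422

Depreciable base = $68,340 − $13,600 = $54,740.
Sum of the years' digits = 4+3+2+1 = 10.
Year 1: $54,740 × 4/10 = $21,896. Book value $46,444.
Year 2: $54,740 × 3/10 = $16,422. Book value $30,022.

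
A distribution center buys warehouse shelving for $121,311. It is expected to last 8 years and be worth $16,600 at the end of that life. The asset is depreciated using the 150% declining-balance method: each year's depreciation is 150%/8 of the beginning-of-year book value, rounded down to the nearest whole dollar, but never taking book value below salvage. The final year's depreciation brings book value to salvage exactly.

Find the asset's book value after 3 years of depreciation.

$65,070

Depreciable base = $121,311 − $16,600 = $104,711.
Year 1: ⌊$121,311 × 150%/8⌋ = $22,745. Book value $98,566.
Year 2: ⌊$98,566 × 150%/8⌋ = $18,481. Book value $80,085.
Year 3: ⌊$80,085 × 150%/8⌋ = $15,015. Book value $65,070.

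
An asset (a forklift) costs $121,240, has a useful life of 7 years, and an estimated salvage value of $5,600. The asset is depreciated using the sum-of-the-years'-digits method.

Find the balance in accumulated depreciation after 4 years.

Depreciable base = $121,240 − $5,600 = $115,640.
Sum of the years' digits = 7+6+5+4+3+2+1 = 28.
Year 1: $115,640 × 7/28 = $28,910. Book value $92,330.
Year 2: $115,640 × 6/28 = $24,780. Book value $67,550.
Year 3: $115,640 × 5/28 = $20,650. Book value $46,900.
Year 4: $115,640 × 4/28 = $16,520. Book value $30,380.
Accumulated through year 4 = $121,240 − $30,380 = $90,860.

$90,860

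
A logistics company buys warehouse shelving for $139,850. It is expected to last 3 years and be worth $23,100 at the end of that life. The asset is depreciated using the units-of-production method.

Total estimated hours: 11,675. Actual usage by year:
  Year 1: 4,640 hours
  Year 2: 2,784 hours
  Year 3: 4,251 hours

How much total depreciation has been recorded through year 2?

Depreciable base = $139,850 − $23,100 = $116,750.
Rate = $116,750 / 11,675 hours = $10 per hour.
Year 1: 4,640 × $10 = $46,400. Book value $93,450.
Year 2: 2,784 × $10 = $27,840. Book value $65,610.
Accumulated through year 2 = $139,850 − $65,610 = $74,240.

$74,240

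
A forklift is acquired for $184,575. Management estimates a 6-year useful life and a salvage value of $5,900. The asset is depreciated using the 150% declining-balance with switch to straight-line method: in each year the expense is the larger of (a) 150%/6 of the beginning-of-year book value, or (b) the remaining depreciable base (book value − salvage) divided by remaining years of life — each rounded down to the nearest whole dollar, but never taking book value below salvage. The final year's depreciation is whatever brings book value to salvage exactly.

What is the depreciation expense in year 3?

Depreciable base = $184,575 − $5,900 = $178,675.
Year 1: DB = ⌊$184,575 × 150%/6⌋ = $46,143; SL = ⌊$178,675/6⌋ = $29,779 → take DB $46,143. Book value $138,432.
Year 2: DB = ⌊$138,432 × 150%/6⌋ = $34,608; SL = ⌊$132,532/5⌋ = $26,506 → take DB $34,608. Book value $103,824.
Year 3: DB = ⌊$103,824 × 150%/6⌋ = $25,956; SL = ⌊$97,924/4⌋ = $24,481 → take DB $25,956. Book value $77,868.

$25,956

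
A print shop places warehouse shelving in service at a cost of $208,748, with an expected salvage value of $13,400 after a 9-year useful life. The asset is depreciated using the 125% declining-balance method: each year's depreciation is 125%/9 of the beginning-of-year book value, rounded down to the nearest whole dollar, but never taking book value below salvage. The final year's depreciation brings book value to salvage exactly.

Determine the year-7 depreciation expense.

Depreciable base = $208,748 − $13,400 = $195,348.
Year 1: ⌊$208,748 × 125%/9⌋ = $28,992. Book value $179,756.
Year 2: ⌊$179,756 × 125%/9⌋ = $24,966. Book value $154,790.
Year 3: ⌊$154,790 × 125%/9⌋ = $21,498. Book value $133,292.
Year 4: ⌊$133,292 × 125%/9⌋ = $18,512. Book value $114,780.
Year 5: ⌊$114,780 × 125%/9⌋ = $15,941. Book value $98,839.
Year 6: ⌊$98,839 × 125%/9⌋ = $13,727. Book value $85,112.
Year 7: ⌊$85,112 × 125%/9⌋ = $11,821. Book value $73,291.

$11,821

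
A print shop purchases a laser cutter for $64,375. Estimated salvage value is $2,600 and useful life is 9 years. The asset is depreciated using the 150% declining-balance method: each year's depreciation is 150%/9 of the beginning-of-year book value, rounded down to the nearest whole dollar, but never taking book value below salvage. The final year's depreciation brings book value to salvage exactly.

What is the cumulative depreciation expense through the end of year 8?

$49,402

Depreciable base = $64,375 − $2,600 = $61,775.
Year 1: ⌊$64,375 × 150%/9⌋ = $10,729. Book value $53,646.
Year 2: ⌊$53,646 × 150%/9⌋ = $8,941. Book value $44,705.
Year 3: ⌊$44,705 × 150%/9⌋ = $7,450. Book value $37,255.
Year 4: ⌊$37,255 × 150%/9⌋ = $6,209. Book value $31,046.
Year 5: ⌊$31,046 × 150%/9⌋ = $5,174. Book value $25,872.
Year 6: ⌊$25,872 × 150%/9⌋ = $4,312. Book value $21,560.
Year 7: ⌊$21,560 × 150%/9⌋ = $3,593. Book value $17,967.
Year 8: ⌊$17,967 × 150%/9⌋ = $2,994. Book value $14,973.
Accumulated through year 8 = $64,375 − $14,973 = $49,402.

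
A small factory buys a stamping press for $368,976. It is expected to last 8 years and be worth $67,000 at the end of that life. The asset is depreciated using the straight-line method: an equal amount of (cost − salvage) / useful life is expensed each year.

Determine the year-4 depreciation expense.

Depreciable base = $368,976 − $67,000 = $301,976.
Annual expense = $301,976 / 8 = $37,747.

$37,747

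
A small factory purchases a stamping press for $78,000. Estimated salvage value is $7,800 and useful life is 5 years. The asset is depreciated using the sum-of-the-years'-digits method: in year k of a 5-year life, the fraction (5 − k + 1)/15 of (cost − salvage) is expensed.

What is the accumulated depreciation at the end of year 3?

Depreciable base = $78,000 − $7,800 = $70,200.
Sum of the years' digits = 5+4+3+2+1 = 15.
Year 1: $70,200 × 5/15 = $23,400. Book value $54,600.
Year 2: $70,200 × 4/15 = $18,720. Book value $35,880.
Year 3: $70,200 × 3/15 = $14,040. Book value $21,840.
Accumulated through year 3 = $78,000 − $21,840 = $56,160.

$56,160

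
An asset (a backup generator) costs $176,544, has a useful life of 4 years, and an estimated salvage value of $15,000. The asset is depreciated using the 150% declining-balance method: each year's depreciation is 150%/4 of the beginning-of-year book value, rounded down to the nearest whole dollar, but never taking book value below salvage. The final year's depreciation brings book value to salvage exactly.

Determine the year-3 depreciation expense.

Depreciable base = $176,544 − $15,000 = $161,544.
Year 1: ⌊$176,544 × 150%/4⌋ = $66,204. Book value $110,340.
Year 2: ⌊$110,340 × 150%/4⌋ = $41,377. Book value $68,963.
Year 3: ⌊$68,963 × 150%/4⌋ = $25,861. Book value $43,102.

$25,861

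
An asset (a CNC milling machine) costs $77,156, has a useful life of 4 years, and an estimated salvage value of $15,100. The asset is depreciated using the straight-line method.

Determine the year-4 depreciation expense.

$15,514

Depreciable base = $77,156 − $15,100 = $62,056.
Annual expense = $62,056 / 4 = $15,514.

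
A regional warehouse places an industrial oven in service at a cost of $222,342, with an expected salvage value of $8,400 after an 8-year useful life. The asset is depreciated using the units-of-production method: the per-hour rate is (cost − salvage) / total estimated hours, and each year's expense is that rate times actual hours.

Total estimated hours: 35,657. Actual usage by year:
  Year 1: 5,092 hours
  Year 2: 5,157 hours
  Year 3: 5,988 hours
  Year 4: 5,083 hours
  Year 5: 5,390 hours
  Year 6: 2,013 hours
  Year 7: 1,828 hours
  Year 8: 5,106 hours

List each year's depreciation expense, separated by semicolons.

Depreciable base = $222,342 − $8,400 = $213,942.
Rate = $213,942 / 35,657 hours = $6 per hour.
Year 1: 5,092 × $6 = $30,552. Book value $191,790.
Year 2: 5,157 × $6 = $30,942. Book value $160,848.
Year 3: 5,988 × $6 = $35,928. Book value $124,920.
Year 4: 5,083 × $6 = $30,498. Book value $94,422.
Year 5: 5,390 × $6 = $32,340. Book value $62,082.
Year 6: 2,013 × $6 = $12,078. Book value $50,004.
Year 7: 1,828 × $6 = $10,968. Book value $39,036.
Year 8: 5,106 × $6 = $30,636. Book value $8,400.

$30,552; $30,942; $35,928; $30,498; $32,340; $12,078; $10,968; $30,636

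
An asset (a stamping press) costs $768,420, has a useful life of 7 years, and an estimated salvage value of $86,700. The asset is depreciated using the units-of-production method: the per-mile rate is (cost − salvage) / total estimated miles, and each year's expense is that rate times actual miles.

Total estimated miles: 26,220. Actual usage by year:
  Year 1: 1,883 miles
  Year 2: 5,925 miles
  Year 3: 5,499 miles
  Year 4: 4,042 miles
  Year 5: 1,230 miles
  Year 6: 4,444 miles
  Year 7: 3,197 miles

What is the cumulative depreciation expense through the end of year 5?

$483,054

Depreciable base = $768,420 − $86,700 = $681,720.
Rate = $681,720 / 26,220 miles = $26 per mile.
Year 1: 1,883 × $26 = $48,958. Book value $719,462.
Year 2: 5,925 × $26 = $154,050. Book value $565,412.
Year 3: 5,499 × $26 = $142,974. Book value $422,438.
Year 4: 4,042 × $26 = $105,092. Book value $317,346.
Year 5: 1,230 × $26 = $31,980. Book value $285,366.
Accumulated through year 5 = $768,420 − $285,366 = $483,054.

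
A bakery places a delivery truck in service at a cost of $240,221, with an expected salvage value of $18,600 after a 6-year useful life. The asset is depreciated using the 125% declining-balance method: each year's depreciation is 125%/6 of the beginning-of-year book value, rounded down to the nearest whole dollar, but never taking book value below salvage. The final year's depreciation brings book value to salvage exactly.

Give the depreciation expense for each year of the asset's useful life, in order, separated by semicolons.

Depreciable base = $240,221 − $18,600 = $221,621.
Year 1: ⌊$240,221 × 125%/6⌋ = $50,046. Book value $190,175.
Year 2: ⌊$190,175 × 125%/6⌋ = $39,619. Book value $150,556.
Year 3: ⌊$150,556 × 125%/6⌋ = $31,365. Book value $119,191.
Year 4: ⌊$119,191 × 125%/6⌋ = $24,831. Book value $94,360.
Year 5: ⌊$94,360 × 125%/6⌋ = $19,658. Book value $74,702.
Year 6 (final): $74,702 − $18,600 = $56,102. Book value $18,600.

$50,046; $39,619; $31,365; $24,831; $19,658; $56,102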